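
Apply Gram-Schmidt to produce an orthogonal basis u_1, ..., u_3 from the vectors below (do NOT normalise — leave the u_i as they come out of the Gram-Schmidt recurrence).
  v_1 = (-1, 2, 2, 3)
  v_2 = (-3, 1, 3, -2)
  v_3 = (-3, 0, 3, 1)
Orthogonal basis:
  u_1 = (-1, 2, 2, 3)
  u_2 = (-49/18, 4/9, 22/9, -17/6)
  u_3 = (-287/389, -620/389, 91/389, 257/389)

Apply the Gram-Schmidt recurrence
  u_1 = v_1
  u_i = v_i − Σ_{j<i} ((v_i · u_j) / (u_j · u_j)) · u_j.

Step by step this gives:
  u_1 = (-1, 2, 2, 3)
  u_2 = (-49/18, 4/9, 22/9, -17/6)
  u_3 = (-287/389, -620/389, 91/389, 257/389)

Orthogonality check:
  u_2 · u_1 = 0 (should be 0)
  u_3 · u_1 = 0 (should be 0)
  u_3 · u_2 = 0 (should be 0)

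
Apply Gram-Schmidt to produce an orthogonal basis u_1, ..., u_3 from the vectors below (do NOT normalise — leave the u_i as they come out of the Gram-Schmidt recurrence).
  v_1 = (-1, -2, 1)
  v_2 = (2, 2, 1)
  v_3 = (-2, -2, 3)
Orthogonal basis:
  u_1 = (-1, -2, 1)
  u_2 = (7/6, 1/3, 11/6)
  u_3 = (-32/29, 24/29, 16/29)

Apply the Gram-Schmidt recurrence
  u_1 = v_1
  u_i = v_i − Σ_{j<i} ((v_i · u_j) / (u_j · u_j)) · u_j.

Step by step this gives:
  u_1 = (-1, -2, 1)
  u_2 = (7/6, 1/3, 11/6)
  u_3 = (-32/29, 24/29, 16/29)

Orthogonality check:
  u_2 · u_1 = 0 (should be 0)
  u_3 · u_1 = 0 (should be 0)
  u_3 · u_2 = 0 (should be 0)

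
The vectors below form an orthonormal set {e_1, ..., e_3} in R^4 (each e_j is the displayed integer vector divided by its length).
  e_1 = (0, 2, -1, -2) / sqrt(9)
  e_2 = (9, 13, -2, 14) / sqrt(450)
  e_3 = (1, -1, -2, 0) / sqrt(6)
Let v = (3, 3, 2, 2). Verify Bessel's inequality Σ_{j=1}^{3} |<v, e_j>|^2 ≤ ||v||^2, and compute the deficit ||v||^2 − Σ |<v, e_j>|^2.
Σ |<v, e_j>|^2 = 62/3; ||v||^2 = 26; deficit = 16/3

Write each e_j = u_j / sqrt(<u_j, u_j>) where u_j is the displayed integer vector. Then <v, e_j> = <v, u_j> / sqrt(<u_j, u_j>), so |<v, e_j>|^2 = <v, u_j>^2 / <u_j, u_j>.
Coefficients: <v, e_1> = 0/sqrt(9), <v, e_2> = 90/sqrt(450), <v, e_3> = -4/sqrt(6).
Square and sum: Σ |<v, e_j>|^2 = 62/3.
Compute ||v||^2 = v·v = 26.
Deficit = 26 − 62/3 = 16/3 ≥ 0, confirming Bessel's inequality. (The deficit equals ||v − Σ <v,e_j> e_j||^2, the squared distance from v to span{e_j}.)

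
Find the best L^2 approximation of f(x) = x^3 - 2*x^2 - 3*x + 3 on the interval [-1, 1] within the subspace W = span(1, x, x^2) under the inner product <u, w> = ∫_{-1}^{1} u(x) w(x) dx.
g(x) = -2*x^2 - 12*x/5 + 3

The best approximation g ∈ W is the orthogonal projection of f onto W. Writing g = a_0 + a_1 x + a_2 x^2, the coefficients solve the normal equations G · a = b where
  G_{ij} = <φ_i, φ_j> and b_i = <f, φ_i>, with φ_0 = 1, φ_1 = x, φ_2 = x^2.
G =
  [2, 0, 2/3]
  [0, 2/3, 0]
  [2/3, 0, 2/5],
b = (14/3, -8/5, 6/5).
Solving gives a_0 = 3, a_1 = -12/5, a_2 = -2, so
  g(x) = -2*x^2 - 12*x/5 + 3.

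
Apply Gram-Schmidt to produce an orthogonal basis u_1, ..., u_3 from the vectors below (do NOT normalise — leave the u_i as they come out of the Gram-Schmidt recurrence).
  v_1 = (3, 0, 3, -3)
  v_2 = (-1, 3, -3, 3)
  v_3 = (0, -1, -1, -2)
Orthogonal basis:
  u_1 = (3, 0, 3, -3)
  u_2 = (4/3, 3, -2/3, 2/3)
  u_3 = (3/35, -2/35, -54/35, -51/35)

Apply the Gram-Schmidt recurrence
  u_1 = v_1
  u_i = v_i − Σ_{j<i} ((v_i · u_j) / (u_j · u_j)) · u_j.

Step by step this gives:
  u_1 = (3, 0, 3, -3)
  u_2 = (4/3, 3, -2/3, 2/3)
  u_3 = (3/35, -2/35, -54/35, -51/35)

Orthogonality check:
  u_2 · u_1 = 0 (should be 0)
  u_3 · u_1 = 0 (should be 0)
  u_3 · u_2 = 0 (should be 0)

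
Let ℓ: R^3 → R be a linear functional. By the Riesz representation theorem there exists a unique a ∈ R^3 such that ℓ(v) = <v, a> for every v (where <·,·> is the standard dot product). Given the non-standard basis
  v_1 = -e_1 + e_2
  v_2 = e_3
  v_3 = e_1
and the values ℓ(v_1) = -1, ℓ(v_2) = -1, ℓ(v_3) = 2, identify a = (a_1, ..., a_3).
a = (2, 1, -1)

Write a = (a_1, ..., a_3) in the standard basis. For each basis vector v_i, ℓ(v_i) = <v_i, a> is a linear equation in the a_j's. Collect the n equations into a matrix system V a = ℓ, where row i of V is v_i (expressed in the standard basis). Since V is invertible (lower-triangular with 1s on the diagonal, up to permutation), solve by back-substitution:
  V =
[[-1, 1, 0],
 [0, 0, 1],
 [1, 0, 0]]
  V a = (-1, -1, 2)
Solving gives a = (2, 1, -1).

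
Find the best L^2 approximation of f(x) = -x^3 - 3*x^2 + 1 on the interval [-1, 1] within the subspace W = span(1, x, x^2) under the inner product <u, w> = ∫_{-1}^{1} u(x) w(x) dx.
g(x) = -3*x^2 - 3*x/5 + 1

The best approximation g ∈ W is the orthogonal projection of f onto W. Writing g = a_0 + a_1 x + a_2 x^2, the coefficients solve the normal equations G · a = b where
  G_{ij} = <φ_i, φ_j> and b_i = <f, φ_i>, with φ_0 = 1, φ_1 = x, φ_2 = x^2.
G =
  [2, 0, 2/3]
  [0, 2/3, 0]
  [2/3, 0, 2/5],
b = (0, -2/5, -8/15).
Solving gives a_0 = 1, a_1 = -3/5, a_2 = -3, so
  g(x) = -3*x^2 - 3*x/5 + 1.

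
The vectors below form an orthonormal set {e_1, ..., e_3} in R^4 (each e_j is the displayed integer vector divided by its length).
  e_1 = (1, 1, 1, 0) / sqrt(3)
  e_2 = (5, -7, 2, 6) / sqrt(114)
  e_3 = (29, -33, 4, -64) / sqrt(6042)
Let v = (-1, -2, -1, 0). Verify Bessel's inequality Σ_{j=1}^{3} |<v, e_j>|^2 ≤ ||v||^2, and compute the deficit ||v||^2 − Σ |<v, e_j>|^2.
Σ |<v, e_j>|^2 = 315/53; ||v||^2 = 6; deficit = 3/53

Write each e_j = u_j / sqrt(<u_j, u_j>) where u_j is the displayed integer vector. Then <v, e_j> = <v, u_j> / sqrt(<u_j, u_j>), so |<v, e_j>|^2 = <v, u_j>^2 / <u_j, u_j>.
Coefficients: <v, e_1> = -4/sqrt(3), <v, e_2> = 7/sqrt(114), <v, e_3> = 33/sqrt(6042).
Square and sum: Σ |<v, e_j>|^2 = 315/53.
Compute ||v||^2 = v·v = 6.
Deficit = 6 − 315/53 = 3/53 ≥ 0, confirming Bessel's inequality. (The deficit equals ||v − Σ <v,e_j> e_j||^2, the squared distance from v to span{e_j}.)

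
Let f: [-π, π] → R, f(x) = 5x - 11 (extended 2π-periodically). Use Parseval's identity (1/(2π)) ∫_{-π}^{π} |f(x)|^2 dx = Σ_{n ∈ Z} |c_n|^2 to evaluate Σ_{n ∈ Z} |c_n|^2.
Σ |c_n|^2 = 25π^2/3 + 121

Expand and integrate term by term over [-π, π]:
  ∫ (5x)^2 dx = 25·(2π^3/3); ∫ 2·5·(-11)·x dx = 0 (odd integrand); ∫ (-11)^2 dx = 121·2π.
So (1/(2π)) ∫_{-π}^{π} (5x - 11)^2 dx = 25π^2/3 + 121 = 25π^2/3 + 121.
Parseval ⇒ Σ |c_n|^2 = 25π^2/3 + 121.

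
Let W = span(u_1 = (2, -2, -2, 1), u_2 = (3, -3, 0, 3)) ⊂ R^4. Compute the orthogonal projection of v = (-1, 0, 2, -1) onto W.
proj_W(v) = (-13/14, 13/14, 11/7, -1/7)

Set up U = [u_1 | ... | u_2] ∈ R^(4×2). The projector onto W = col(U) is P = U (U^T U)^(-1) U^T.
Compute U^T U =
  [13, 15]
  [15, 27],
and U^T v = (-7, -6).
Solve U^T U · c = U^T v for the coefficients: c = (-11/14, 3/14). The projection is proj_W(v) = U c.
Check: (v - proj_W(v)) · u_1 = 0  (should be 0).
Check: (v - proj_W(v)) · u_2 = 0  (should be 0).
Result: proj_W(v) = (-13/14, 13/14, 11/7, -1/7).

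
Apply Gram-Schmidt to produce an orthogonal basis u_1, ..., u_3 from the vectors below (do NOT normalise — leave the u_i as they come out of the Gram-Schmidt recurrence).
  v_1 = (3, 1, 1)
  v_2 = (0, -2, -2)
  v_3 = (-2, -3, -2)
Orthogonal basis:
  u_1 = (3, 1, 1)
  u_2 = (12/11, -18/11, -18/11)
  u_3 = (0, -1/2, 1/2)

Apply the Gram-Schmidt recurrence
  u_1 = v_1
  u_i = v_i − Σ_{j<i} ((v_i · u_j) / (u_j · u_j)) · u_j.

Step by step this gives:
  u_1 = (3, 1, 1)
  u_2 = (12/11, -18/11, -18/11)
  u_3 = (0, -1/2, 1/2)

Orthogonality check:
  u_2 · u_1 = 0 (should be 0)
  u_3 · u_1 = 0 (should be 0)
  u_3 · u_2 = 0 (should be 0)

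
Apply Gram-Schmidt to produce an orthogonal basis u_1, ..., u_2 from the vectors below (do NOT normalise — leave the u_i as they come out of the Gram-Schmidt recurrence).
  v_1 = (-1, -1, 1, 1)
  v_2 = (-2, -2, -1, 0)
Orthogonal basis:
  u_1 = (-1, -1, 1, 1)
  u_2 = (-5/4, -5/4, -7/4, -3/4)

Apply the Gram-Schmidt recurrence
  u_1 = v_1
  u_i = v_i − Σ_{j<i} ((v_i · u_j) / (u_j · u_j)) · u_j.

Step by step this gives:
  u_1 = (-1, -1, 1, 1)
  u_2 = (-5/4, -5/4, -7/4, -3/4)

Orthogonality check:
  u_2 · u_1 = 0 (should be 0)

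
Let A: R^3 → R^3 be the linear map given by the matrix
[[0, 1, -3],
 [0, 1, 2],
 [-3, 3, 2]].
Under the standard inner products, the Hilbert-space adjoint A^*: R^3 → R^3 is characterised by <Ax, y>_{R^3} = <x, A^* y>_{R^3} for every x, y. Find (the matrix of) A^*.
A^* = A^T =
[[0, 0, -3],
 [1, 1, 3],
 [-3, 2, 2]]

For real matrices with standard dot products, the defining identity <Ax, y> = <x, A^* y> gives (Ax)^T y = x^T (A^*) y, i.e. x^T A^T y = x^T (A^*) y. Since this holds for all x, y, we must have A^* = A^T. Therefore
A^* =
[[0, 0, -3],
 [1, 1, 3],
 [-3, 2, 2]].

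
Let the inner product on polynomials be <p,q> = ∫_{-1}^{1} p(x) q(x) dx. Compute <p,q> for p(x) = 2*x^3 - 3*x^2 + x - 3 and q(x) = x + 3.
<p,q> = -338/15

Expand the product: p(x)·q(x) = 2*x^4 + 3*x^3 - 8*x^2 - 9.
∫_{-1}^{1} of each monomial x^k gives [2/(k+1) if k even, 0 if k odd]. Integrating term-by-term (or equivalently evaluating the antiderivative F(x) = 2*x^5/5 + 3*x^4/4 - 8*x^3/3 - 9*x at the endpoints):
  F(1) − F(−1) = -631/60 − (721/60) = -338/15.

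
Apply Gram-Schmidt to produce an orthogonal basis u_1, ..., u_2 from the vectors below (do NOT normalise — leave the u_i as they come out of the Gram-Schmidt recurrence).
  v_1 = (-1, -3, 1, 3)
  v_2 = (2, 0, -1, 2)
Orthogonal basis:
  u_1 = (-1, -3, 1, 3)
  u_2 = (43/20, 9/20, -23/20, 31/20)

Apply the Gram-Schmidt recurrence
  u_1 = v_1
  u_i = v_i − Σ_{j<i} ((v_i · u_j) / (u_j · u_j)) · u_j.

Step by step this gives:
  u_1 = (-1, -3, 1, 3)
  u_2 = (43/20, 9/20, -23/20, 31/20)

Orthogonality check:
  u_2 · u_1 = 0 (should be 0)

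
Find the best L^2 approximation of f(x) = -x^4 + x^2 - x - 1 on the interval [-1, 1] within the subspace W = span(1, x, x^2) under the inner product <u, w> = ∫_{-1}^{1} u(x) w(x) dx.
g(x) = x^2/7 - x - 32/35

The best approximation g ∈ W is the orthogonal projection of f onto W. Writing g = a_0 + a_1 x + a_2 x^2, the coefficients solve the normal equations G · a = b where
  G_{ij} = <φ_i, φ_j> and b_i = <f, φ_i>, with φ_0 = 1, φ_1 = x, φ_2 = x^2.
G =
  [2, 0, 2/3]
  [0, 2/3, 0]
  [2/3, 0, 2/5],
b = (-26/15, -2/3, -58/105).
Solving gives a_0 = -32/35, a_1 = -1, a_2 = 1/7, so
  g(x) = x^2/7 - x - 32/35.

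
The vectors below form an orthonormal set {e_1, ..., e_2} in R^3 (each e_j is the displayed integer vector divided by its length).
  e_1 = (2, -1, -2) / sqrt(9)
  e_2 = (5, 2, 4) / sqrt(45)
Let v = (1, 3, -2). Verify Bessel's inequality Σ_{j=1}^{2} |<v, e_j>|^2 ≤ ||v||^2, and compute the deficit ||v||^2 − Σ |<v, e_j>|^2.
Σ |<v, e_j>|^2 = 6/5; ||v||^2 = 14; deficit = 64/5

Write each e_j = u_j / sqrt(<u_j, u_j>) where u_j is the displayed integer vector. Then <v, e_j> = <v, u_j> / sqrt(<u_j, u_j>), so |<v, e_j>|^2 = <v, u_j>^2 / <u_j, u_j>.
Coefficients: <v, e_1> = 3/sqrt(9), <v, e_2> = 3/sqrt(45).
Square and sum: Σ |<v, e_j>|^2 = 6/5.
Compute ||v||^2 = v·v = 14.
Deficit = 14 − 6/5 = 64/5 ≥ 0, confirming Bessel's inequality. (The deficit equals ||v − Σ <v,e_j> e_j||^2, the squared distance from v to span{e_j}.)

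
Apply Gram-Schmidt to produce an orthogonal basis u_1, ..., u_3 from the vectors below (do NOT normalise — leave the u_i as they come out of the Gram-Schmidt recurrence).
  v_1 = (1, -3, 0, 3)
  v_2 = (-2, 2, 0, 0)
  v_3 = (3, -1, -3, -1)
Orthogonal basis:
  u_1 = (1, -3, 0, 3)
  u_2 = (-30/19, 14/19, 0, 24/19)
  u_3 = (6/11, 6/11, -3, 4/11)

Apply the Gram-Schmidt recurrence
  u_1 = v_1
  u_i = v_i − Σ_{j<i} ((v_i · u_j) / (u_j · u_j)) · u_j.

Step by step this gives:
  u_1 = (1, -3, 0, 3)
  u_2 = (-30/19, 14/19, 0, 24/19)
  u_3 = (6/11, 6/11, -3, 4/11)

Orthogonality check:
  u_2 · u_1 = 0 (should be 0)
  u_3 · u_1 = 0 (should be 0)
  u_3 · u_2 = 0 (should be 0)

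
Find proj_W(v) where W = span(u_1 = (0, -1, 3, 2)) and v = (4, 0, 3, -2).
proj_W(v) = (0, -5/14, 15/14, 5/7)

Set up U = [u_1 | ... | u_1] ∈ R^(4×1). The projector onto W = col(U) is P = U (U^T U)^(-1) U^T.
Compute U^T U =
  [14],
and U^T v = (5).
Solve U^T U · c = U^T v for the coefficients: c = (5/14). The projection is proj_W(v) = U c.
Check: (v - proj_W(v)) · u_1 = 0  (should be 0).
Result: proj_W(v) = (0, -5/14, 15/14, 5/7).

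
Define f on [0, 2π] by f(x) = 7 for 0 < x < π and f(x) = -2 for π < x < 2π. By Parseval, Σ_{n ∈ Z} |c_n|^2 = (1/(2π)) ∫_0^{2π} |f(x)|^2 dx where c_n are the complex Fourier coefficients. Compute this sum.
Σ |c_n|^2 = 53/2

Parseval equates the L^2 energy of f (normalised by 1/(2π)) with the ℓ^2 sum of its Fourier coefficients: (1/(2π)) ∫_0^{2π} |f|^2 = Σ |c_n|^2.
Compute the left side: (1/(2π)) [∫_0^π 7^2 dx + ∫_π^{2π} (-2)^2 dx] = (1/(2π)) · (49π + 4π) = (49 + 4)/2 = 53/2.
So Σ_{n ∈ Z} |c_n|^2 = 53/2.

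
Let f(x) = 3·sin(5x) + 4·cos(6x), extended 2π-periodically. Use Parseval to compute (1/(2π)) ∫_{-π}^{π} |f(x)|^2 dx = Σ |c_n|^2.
Σ |c_n|^2 = 25/2

Expand |f|^2 and use orthogonality of {sin(nx), cos(mx)} on [-π, π]:
  ∫_{-π}^{π} sin(nx)^2 dx = π, ∫ cos(mx)^2 dx = π, and cross terms integrate to 0.
So ∫_{-π}^{π} f(x)^2 dx = 3^2 · π + 4^2 · π = (9 + 16)π.
Divide by 2π: (9 + 16)/2 = 25/2.
By Parseval, this equals Σ |c_n|^2.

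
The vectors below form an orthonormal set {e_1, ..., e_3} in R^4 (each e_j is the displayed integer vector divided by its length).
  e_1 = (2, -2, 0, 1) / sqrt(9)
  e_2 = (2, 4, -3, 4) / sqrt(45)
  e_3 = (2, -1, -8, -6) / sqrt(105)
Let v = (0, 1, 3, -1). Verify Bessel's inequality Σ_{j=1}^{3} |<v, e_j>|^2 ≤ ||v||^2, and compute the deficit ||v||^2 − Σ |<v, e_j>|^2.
Σ |<v, e_j>|^2 = 131/21; ||v||^2 = 11; deficit = 100/21

Write each e_j = u_j / sqrt(<u_j, u_j>) where u_j is the displayed integer vector. Then <v, e_j> = <v, u_j> / sqrt(<u_j, u_j>), so |<v, e_j>|^2 = <v, u_j>^2 / <u_j, u_j>.
Coefficients: <v, e_1> = -3/sqrt(9), <v, e_2> = -9/sqrt(45), <v, e_3> = -19/sqrt(105).
Square and sum: Σ |<v, e_j>|^2 = 131/21.
Compute ||v||^2 = v·v = 11.
Deficit = 11 − 131/21 = 100/21 ≥ 0, confirming Bessel's inequality. (The deficit equals ||v − Σ <v,e_j> e_j||^2, the squared distance from v to span{e_j}.)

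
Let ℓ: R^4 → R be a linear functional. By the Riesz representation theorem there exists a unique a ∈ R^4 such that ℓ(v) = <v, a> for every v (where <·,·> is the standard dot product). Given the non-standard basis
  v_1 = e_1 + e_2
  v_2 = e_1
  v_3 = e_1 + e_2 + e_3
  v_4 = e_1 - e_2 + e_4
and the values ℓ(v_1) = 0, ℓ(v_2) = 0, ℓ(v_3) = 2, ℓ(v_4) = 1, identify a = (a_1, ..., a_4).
a = (0, 0, 2, 1)

Write a = (a_1, ..., a_4) in the standard basis. For each basis vector v_i, ℓ(v_i) = <v_i, a> is a linear equation in the a_j's. Collect the n equations into a matrix system V a = ℓ, where row i of V is v_i (expressed in the standard basis). Since V is invertible (lower-triangular with 1s on the diagonal, up to permutation), solve by back-substitution:
  V =
[[1, 1, 0, 0],
 [1, 0, 0, 0],
 [1, 1, 1, 0],
 [1, -1, 0, 1]]
  V a = (0, 0, 2, 1)
Solving gives a = (0, 0, 2, 1).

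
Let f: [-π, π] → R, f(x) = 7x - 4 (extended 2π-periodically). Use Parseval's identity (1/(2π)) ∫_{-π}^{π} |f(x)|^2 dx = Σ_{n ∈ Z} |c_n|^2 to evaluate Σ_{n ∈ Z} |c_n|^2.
Σ |c_n|^2 = 49π^2/3 + 16

Expand and integrate term by term over [-π, π]:
  ∫ (7x)^2 dx = 49·(2π^3/3); ∫ 2·7·(-4)·x dx = 0 (odd integrand); ∫ (-4)^2 dx = 16·2π.
So (1/(2π)) ∫_{-π}^{π} (7x - 4)^2 dx = 49π^2/3 + 16 = 49π^2/3 + 16.
Parseval ⇒ Σ |c_n|^2 = 49π^2/3 + 16.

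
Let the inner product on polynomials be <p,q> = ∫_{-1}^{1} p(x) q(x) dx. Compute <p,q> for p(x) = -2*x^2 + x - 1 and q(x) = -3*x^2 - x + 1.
<p,q> = 2/5

Expand the product: p(x)·q(x) = 6*x^4 - x^3 + 2*x - 1.
∫_{-1}^{1} of each monomial x^k gives [2/(k+1) if k even, 0 if k odd]. Integrating term-by-term (or equivalently evaluating the antiderivative F(x) = 6*x^5/5 - x^4/4 + x^2 - x at the endpoints):
  F(1) − F(−1) = 19/20 − (11/20) = 2/5.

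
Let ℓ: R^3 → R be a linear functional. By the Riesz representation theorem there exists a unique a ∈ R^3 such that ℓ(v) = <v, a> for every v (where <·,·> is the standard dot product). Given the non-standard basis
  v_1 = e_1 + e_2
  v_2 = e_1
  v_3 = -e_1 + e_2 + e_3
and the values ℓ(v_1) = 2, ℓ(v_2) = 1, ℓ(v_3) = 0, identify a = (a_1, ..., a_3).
a = (1, 1, 0)

Write a = (a_1, ..., a_3) in the standard basis. For each basis vector v_i, ℓ(v_i) = <v_i, a> is a linear equation in the a_j's. Collect the n equations into a matrix system V a = ℓ, where row i of V is v_i (expressed in the standard basis). Since V is invertible (lower-triangular with 1s on the diagonal, up to permutation), solve by back-substitution:
  V =
[[1, 1, 0],
 [1, 0, 0],
 [-1, 1, 1]]
  V a = (2, 1, 0)
Solving gives a = (1, 1, 0).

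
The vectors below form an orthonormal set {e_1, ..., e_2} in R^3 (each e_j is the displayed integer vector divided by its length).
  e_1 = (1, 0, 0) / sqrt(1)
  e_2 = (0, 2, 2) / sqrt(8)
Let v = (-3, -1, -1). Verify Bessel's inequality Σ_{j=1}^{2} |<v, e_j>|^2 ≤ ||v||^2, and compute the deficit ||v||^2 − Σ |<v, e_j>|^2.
Σ |<v, e_j>|^2 = 11; ||v||^2 = 11; deficit = 0

Write each e_j = u_j / sqrt(<u_j, u_j>) where u_j is the displayed integer vector. Then <v, e_j> = <v, u_j> / sqrt(<u_j, u_j>), so |<v, e_j>|^2 = <v, u_j>^2 / <u_j, u_j>.
Coefficients: <v, e_1> = -3/sqrt(1), <v, e_2> = -4/sqrt(8).
Square and sum: Σ |<v, e_j>|^2 = 11.
Compute ||v||^2 = v·v = 11.
Deficit = 11 − 11 = 0 ≥ 0, confirming Bessel's inequality. (The deficit equals ||v − Σ <v,e_j> e_j||^2, the squared distance from v to span{e_j}.)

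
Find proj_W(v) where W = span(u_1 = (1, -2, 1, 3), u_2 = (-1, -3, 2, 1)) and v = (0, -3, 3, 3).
proj_W(v) = (0, -18/5, 54/25, 72/25)

Set up U = [u_1 | ... | u_2] ∈ R^(4×2). The projector onto W = col(U) is P = U (U^T U)^(-1) U^T.
Compute U^T U =
  [15, 10]
  [10, 15],
and U^T v = (18, 18).
Solve U^T U · c = U^T v for the coefficients: c = (18/25, 18/25). The projection is proj_W(v) = U c.
Check: (v - proj_W(v)) · u_1 = 0  (should be 0).
Check: (v - proj_W(v)) · u_2 = 0  (should be 0).
Result: proj_W(v) = (0, -18/5, 54/25, 72/25).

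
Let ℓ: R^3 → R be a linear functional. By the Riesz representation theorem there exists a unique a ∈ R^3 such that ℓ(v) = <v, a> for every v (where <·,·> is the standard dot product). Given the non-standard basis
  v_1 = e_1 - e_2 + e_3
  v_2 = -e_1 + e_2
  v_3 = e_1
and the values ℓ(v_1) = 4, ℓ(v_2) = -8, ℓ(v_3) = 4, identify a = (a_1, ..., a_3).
a = (4, -4, -4)

Write a = (a_1, ..., a_3) in the standard basis. For each basis vector v_i, ℓ(v_i) = <v_i, a> is a linear equation in the a_j's. Collect the n equations into a matrix system V a = ℓ, where row i of V is v_i (expressed in the standard basis). Since V is invertible (lower-triangular with 1s on the diagonal, up to permutation), solve by back-substitution:
  V =
[[1, -1, 1],
 [-1, 1, 0],
 [1, 0, 0]]
  V a = (4, -8, 4)
Solving gives a = (4, -4, -4).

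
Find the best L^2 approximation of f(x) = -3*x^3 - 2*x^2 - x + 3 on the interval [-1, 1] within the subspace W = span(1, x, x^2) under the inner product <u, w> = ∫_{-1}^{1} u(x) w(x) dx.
g(x) = -2*x^2 - 14*x/5 + 3

The best approximation g ∈ W is the orthogonal projection of f onto W. Writing g = a_0 + a_1 x + a_2 x^2, the coefficients solve the normal equations G · a = b where
  G_{ij} = <φ_i, φ_j> and b_i = <f, φ_i>, with φ_0 = 1, φ_1 = x, φ_2 = x^2.
G =
  [2, 0, 2/3]
  [0, 2/3, 0]
  [2/3, 0, 2/5],
b = (14/3, -28/15, 6/5).
Solving gives a_0 = 3, a_1 = -14/5, a_2 = -2, so
  g(x) = -2*x^2 - 14*x/5 + 3.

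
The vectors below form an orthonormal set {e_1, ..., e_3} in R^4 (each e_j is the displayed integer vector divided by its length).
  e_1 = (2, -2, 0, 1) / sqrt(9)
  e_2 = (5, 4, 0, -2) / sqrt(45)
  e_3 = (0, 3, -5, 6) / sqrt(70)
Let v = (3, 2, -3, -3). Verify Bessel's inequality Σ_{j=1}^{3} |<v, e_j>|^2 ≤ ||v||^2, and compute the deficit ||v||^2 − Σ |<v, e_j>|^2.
Σ |<v, e_j>|^2 = 265/14; ||v||^2 = 31; deficit = 169/14

Write each e_j = u_j / sqrt(<u_j, u_j>) where u_j is the displayed integer vector. Then <v, e_j> = <v, u_j> / sqrt(<u_j, u_j>), so |<v, e_j>|^2 = <v, u_j>^2 / <u_j, u_j>.
Coefficients: <v, e_1> = -1/sqrt(9), <v, e_2> = 29/sqrt(45), <v, e_3> = 3/sqrt(70).
Square and sum: Σ |<v, e_j>|^2 = 265/14.
Compute ||v||^2 = v·v = 31.
Deficit = 31 − 265/14 = 169/14 ≥ 0, confirming Bessel's inequality. (The deficit equals ||v − Σ <v,e_j> e_j||^2, the squared distance from v to span{e_j}.)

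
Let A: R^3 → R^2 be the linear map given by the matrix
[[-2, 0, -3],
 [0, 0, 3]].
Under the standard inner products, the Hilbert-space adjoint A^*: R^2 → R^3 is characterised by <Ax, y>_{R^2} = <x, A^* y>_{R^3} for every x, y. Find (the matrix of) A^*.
A^* = A^T =
[[-2, 0],
 [0, 0],
 [-3, 3]]

For real matrices with standard dot products, the defining identity <Ax, y> = <x, A^* y> gives (Ax)^T y = x^T (A^*) y, i.e. x^T A^T y = x^T (A^*) y. Since this holds for all x, y, we must have A^* = A^T. Therefore
A^* =
[[-2, 0],
 [0, 0],
 [-3, 3]].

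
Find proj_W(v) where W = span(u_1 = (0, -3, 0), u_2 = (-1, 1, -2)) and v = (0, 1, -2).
proj_W(v) = (-4/5, 1, -8/5)

Set up U = [u_1 | ... | u_2] ∈ R^(3×2). The projector onto W = col(U) is P = U (U^T U)^(-1) U^T.
Compute U^T U =
  [9, -3]
  [-3, 6],
and U^T v = (-3, 5).
Solve U^T U · c = U^T v for the coefficients: c = (-1/15, 4/5). The projection is proj_W(v) = U c.
Check: (v - proj_W(v)) · u_1 = 0  (should be 0).
Check: (v - proj_W(v)) · u_2 = 0  (should be 0).
Result: proj_W(v) = (-4/5, 1, -8/5).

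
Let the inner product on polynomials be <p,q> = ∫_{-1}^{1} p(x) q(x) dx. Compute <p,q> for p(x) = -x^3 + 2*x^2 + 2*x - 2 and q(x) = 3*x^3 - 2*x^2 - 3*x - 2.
<p,q> = 36/7

Expand the product: p(x)·q(x) = -3*x^6 + 8*x^5 + 5*x^4 - 14*x^3 - 6*x^2 + 2*x + 4.
∫_{-1}^{1} of each monomial x^k gives [2/(k+1) if k even, 0 if k odd]. Integrating term-by-term (or equivalently evaluating the antiderivative F(x) = -3*x^7/7 + 4*x^6/3 + x^5 - 7*x^4/2 - 2*x^3 + x^2 + 4*x at the endpoints):
  F(1) − F(−1) = 59/42 − (-157/42) = 36/7.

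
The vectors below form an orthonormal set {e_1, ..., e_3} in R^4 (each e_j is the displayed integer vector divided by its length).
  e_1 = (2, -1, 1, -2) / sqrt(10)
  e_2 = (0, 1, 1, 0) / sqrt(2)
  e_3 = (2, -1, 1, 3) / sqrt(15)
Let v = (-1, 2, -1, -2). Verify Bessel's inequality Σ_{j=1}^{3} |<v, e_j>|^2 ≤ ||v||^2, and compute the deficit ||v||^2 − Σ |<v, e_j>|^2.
Σ |<v, e_j>|^2 = 26/3; ||v||^2 = 10; deficit = 4/3

Write each e_j = u_j / sqrt(<u_j, u_j>) where u_j is the displayed integer vector. Then <v, e_j> = <v, u_j> / sqrt(<u_j, u_j>), so |<v, e_j>|^2 = <v, u_j>^2 / <u_j, u_j>.
Coefficients: <v, e_1> = -1/sqrt(10), <v, e_2> = 1/sqrt(2), <v, e_3> = -11/sqrt(15).
Square and sum: Σ |<v, e_j>|^2 = 26/3.
Compute ||v||^2 = v·v = 10.
Deficit = 10 − 26/3 = 4/3 ≥ 0, confirming Bessel's inequality. (The deficit equals ||v − Σ <v,e_j> e_j||^2, the squared distance from v to span{e_j}.)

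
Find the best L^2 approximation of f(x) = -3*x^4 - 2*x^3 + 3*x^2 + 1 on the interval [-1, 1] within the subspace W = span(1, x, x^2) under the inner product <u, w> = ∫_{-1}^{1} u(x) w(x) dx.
g(x) = 3*x^2/7 - 6*x/5 + 44/35

The best approximation g ∈ W is the orthogonal projection of f onto W. Writing g = a_0 + a_1 x + a_2 x^2, the coefficients solve the normal equations G · a = b where
  G_{ij} = <φ_i, φ_j> and b_i = <f, φ_i>, with φ_0 = 1, φ_1 = x, φ_2 = x^2.
G =
  [2, 0, 2/3]
  [0, 2/3, 0]
  [2/3, 0, 2/5],
b = (14/5, -4/5, 106/105).
Solving gives a_0 = 44/35, a_1 = -6/5, a_2 = 3/7, so
  g(x) = 3*x^2/7 - 6*x/5 + 44/35.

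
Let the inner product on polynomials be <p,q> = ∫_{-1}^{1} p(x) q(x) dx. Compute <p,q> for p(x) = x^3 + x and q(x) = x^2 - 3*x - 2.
<p,q> = -16/5

Expand the product: p(x)·q(x) = x^5 - 3*x^4 - x^3 - 3*x^2 - 2*x.
∫_{-1}^{1} of each monomial x^k gives [2/(k+1) if k even, 0 if k odd]. Integrating term-by-term (or equivalently evaluating the antiderivative F(x) = x^6/6 - 3*x^5/5 - x^4/4 - x^3 - x^2 at the endpoints):
  F(1) − F(−1) = -161/60 − (31/60) = -16/5.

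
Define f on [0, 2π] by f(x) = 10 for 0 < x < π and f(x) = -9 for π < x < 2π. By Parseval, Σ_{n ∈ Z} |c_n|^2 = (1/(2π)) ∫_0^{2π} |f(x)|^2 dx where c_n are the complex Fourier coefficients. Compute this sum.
Σ |c_n|^2 = 181/2

Parseval equates the L^2 energy of f (normalised by 1/(2π)) with the ℓ^2 sum of its Fourier coefficients: (1/(2π)) ∫_0^{2π} |f|^2 = Σ |c_n|^2.
Compute the left side: (1/(2π)) [∫_0^π 10^2 dx + ∫_π^{2π} (-9)^2 dx] = (1/(2π)) · (100π + 81π) = (100 + 81)/2 = 181/2.
So Σ_{n ∈ Z} |c_n|^2 = 181/2.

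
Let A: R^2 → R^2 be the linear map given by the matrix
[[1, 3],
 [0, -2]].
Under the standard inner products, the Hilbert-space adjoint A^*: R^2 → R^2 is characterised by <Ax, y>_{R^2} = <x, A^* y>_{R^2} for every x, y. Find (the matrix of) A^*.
A^* = A^T =
[[1, 0],
 [3, -2]]

For real matrices with standard dot products, the defining identity <Ax, y> = <x, A^* y> gives (Ax)^T y = x^T (A^*) y, i.e. x^T A^T y = x^T (A^*) y. Since this holds for all x, y, we must have A^* = A^T. Therefore
A^* =
[[1, 0],
 [3, -2]].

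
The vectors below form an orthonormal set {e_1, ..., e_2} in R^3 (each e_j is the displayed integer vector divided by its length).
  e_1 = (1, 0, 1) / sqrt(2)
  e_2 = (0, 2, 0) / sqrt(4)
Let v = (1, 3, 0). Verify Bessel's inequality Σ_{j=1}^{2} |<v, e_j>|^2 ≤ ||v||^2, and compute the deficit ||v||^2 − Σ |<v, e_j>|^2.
Σ |<v, e_j>|^2 = 19/2; ||v||^2 = 10; deficit = 1/2

Write each e_j = u_j / sqrt(<u_j, u_j>) where u_j is the displayed integer vector. Then <v, e_j> = <v, u_j> / sqrt(<u_j, u_j>), so |<v, e_j>|^2 = <v, u_j>^2 / <u_j, u_j>.
Coefficients: <v, e_1> = 1/sqrt(2), <v, e_2> = 6/sqrt(4).
Square and sum: Σ |<v, e_j>|^2 = 19/2.
Compute ||v||^2 = v·v = 10.
Deficit = 10 − 19/2 = 1/2 ≥ 0, confirming Bessel's inequality. (The deficit equals ||v − Σ <v,e_j> e_j||^2, the squared distance from v to span{e_j}.)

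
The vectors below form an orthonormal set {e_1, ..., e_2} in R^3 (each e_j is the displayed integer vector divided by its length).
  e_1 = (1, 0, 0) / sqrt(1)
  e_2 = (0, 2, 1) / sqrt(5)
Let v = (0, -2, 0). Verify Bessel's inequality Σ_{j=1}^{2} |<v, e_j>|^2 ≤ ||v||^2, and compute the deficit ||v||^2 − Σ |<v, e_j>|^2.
Σ |<v, e_j>|^2 = 16/5; ||v||^2 = 4; deficit = 4/5

Write each e_j = u_j / sqrt(<u_j, u_j>) where u_j is the displayed integer vector. Then <v, e_j> = <v, u_j> / sqrt(<u_j, u_j>), so |<v, e_j>|^2 = <v, u_j>^2 / <u_j, u_j>.
Coefficients: <v, e_1> = 0/sqrt(1), <v, e_2> = -4/sqrt(5).
Square and sum: Σ |<v, e_j>|^2 = 16/5.
Compute ||v||^2 = v·v = 4.
Deficit = 4 − 16/5 = 4/5 ≥ 0, confirming Bessel's inequality. (The deficit equals ||v − Σ <v,e_j> e_j||^2, the squared distance from v to span{e_j}.)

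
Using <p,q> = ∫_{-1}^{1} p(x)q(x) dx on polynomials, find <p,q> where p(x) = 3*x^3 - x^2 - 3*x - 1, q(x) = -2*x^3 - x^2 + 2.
<p,q> = -376/105

Expand the product: p(x)·q(x) = -6*x^6 - x^5 + 7*x^4 + 11*x^3 - x^2 - 6*x - 2.
∫_{-1}^{1} of each monomial x^k gives [2/(k+1) if k even, 0 if k odd]. Integrating term-by-term (or equivalently evaluating the antiderivative F(x) = -6*x^7/7 - x^6/6 + 7*x^5/5 + 11*x^4/4 - x^3/3 - 3*x^2 - 2*x at the endpoints):
  F(1) − F(−1) = -309/140 − (577/420) = -376/105.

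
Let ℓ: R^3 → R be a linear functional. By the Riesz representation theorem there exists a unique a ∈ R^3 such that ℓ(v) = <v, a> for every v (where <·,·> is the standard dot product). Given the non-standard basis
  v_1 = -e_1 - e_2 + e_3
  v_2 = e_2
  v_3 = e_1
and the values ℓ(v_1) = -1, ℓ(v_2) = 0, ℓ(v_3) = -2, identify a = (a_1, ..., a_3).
a = (-2, 0, -3)

Write a = (a_1, ..., a_3) in the standard basis. For each basis vector v_i, ℓ(v_i) = <v_i, a> is a linear equation in the a_j's. Collect the n equations into a matrix system V a = ℓ, where row i of V is v_i (expressed in the standard basis). Since V is invertible (lower-triangular with 1s on the diagonal, up to permutation), solve by back-substitution:
  V =
[[-1, -1, 1],
 [0, 1, 0],
 [1, 0, 0]]
  V a = (-1, 0, -2)
Solving gives a = (-2, 0, -3).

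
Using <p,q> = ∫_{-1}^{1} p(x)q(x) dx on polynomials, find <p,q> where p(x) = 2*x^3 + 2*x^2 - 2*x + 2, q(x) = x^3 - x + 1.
<p,q> = 592/105

Expand the product: p(x)·q(x) = 2*x^6 + 2*x^5 - 4*x^4 + 2*x^3 + 4*x^2 - 4*x + 2.
∫_{-1}^{1} of each monomial x^k gives [2/(k+1) if k even, 0 if k odd]. Integrating term-by-term (or equivalently evaluating the antiderivative F(x) = 2*x^7/7 + x^6/3 - 4*x^5/5 + x^4/2 + 4*x^3/3 - 2*x^2 + 2*x at the endpoints):
  F(1) − F(−1) = 347/210 − (-279/70) = 592/105.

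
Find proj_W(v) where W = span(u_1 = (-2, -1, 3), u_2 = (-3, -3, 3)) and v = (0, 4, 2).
proj_W(v) = (2/3, 11/3, 7/3)

Set up U = [u_1 | ... | u_2] ∈ R^(3×2). The projector onto W = col(U) is P = U (U^T U)^(-1) U^T.
Compute U^T U =
  [14, 18]
  [18, 27],
and U^T v = (2, -6).
Solve U^T U · c = U^T v for the coefficients: c = (3, -20/9). The projection is proj_W(v) = U c.
Check: (v - proj_W(v)) · u_1 = 0  (should be 0).
Check: (v - proj_W(v)) · u_2 = 0  (should be 0).
Result: proj_W(v) = (2/3, 11/3, 7/3).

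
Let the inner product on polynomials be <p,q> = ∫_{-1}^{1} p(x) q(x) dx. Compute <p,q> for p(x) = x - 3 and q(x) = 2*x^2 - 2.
<p,q> = 8

Expand the product: p(x)·q(x) = 2*x^3 - 6*x^2 - 2*x + 6.
∫_{-1}^{1} of each monomial x^k gives [2/(k+1) if k even, 0 if k odd]. Integrating term-by-term (or equivalently evaluating the antiderivative F(x) = x^4/2 - 2*x^3 - x^2 + 6*x at the endpoints):
  F(1) − F(−1) = 7/2 − (-9/2) = 8.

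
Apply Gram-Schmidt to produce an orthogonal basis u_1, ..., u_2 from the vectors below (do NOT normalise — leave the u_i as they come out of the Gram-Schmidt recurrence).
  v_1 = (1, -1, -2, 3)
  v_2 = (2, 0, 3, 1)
Orthogonal basis:
  u_1 = (1, -1, -2, 3)
  u_2 = (31/15, -1/15, 43/15, 6/5)

Apply the Gram-Schmidt recurrence
  u_1 = v_1
  u_i = v_i − Σ_{j<i} ((v_i · u_j) / (u_j · u_j)) · u_j.

Step by step this gives:
  u_1 = (1, -1, -2, 3)
  u_2 = (31/15, -1/15, 43/15, 6/5)

Orthogonality check:
  u_2 · u_1 = 0 (should be 0)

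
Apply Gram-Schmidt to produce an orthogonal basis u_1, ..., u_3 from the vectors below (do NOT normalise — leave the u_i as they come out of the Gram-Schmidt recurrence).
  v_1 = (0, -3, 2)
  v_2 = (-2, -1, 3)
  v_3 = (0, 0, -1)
Orthogonal basis:
  u_1 = (0, -3, 2)
  u_2 = (-2, 14/13, 21/13)
  u_3 = (-42/101, -24/101, -36/101)

Apply the Gram-Schmidt recurrence
  u_1 = v_1
  u_i = v_i − Σ_{j<i} ((v_i · u_j) / (u_j · u_j)) · u_j.

Step by step this gives:
  u_1 = (0, -3, 2)
  u_2 = (-2, 14/13, 21/13)
  u_3 = (-42/101, -24/101, -36/101)

Orthogonality check:
  u_2 · u_1 = 0 (should be 0)
  u_3 · u_1 = 0 (should be 0)
  u_3 · u_2 = 0 (should be 0)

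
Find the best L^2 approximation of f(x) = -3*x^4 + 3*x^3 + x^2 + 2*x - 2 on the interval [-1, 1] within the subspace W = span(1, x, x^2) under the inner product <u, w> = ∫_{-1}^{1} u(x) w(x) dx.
g(x) = -11*x^2/7 + 19*x/5 - 61/35

The best approximation g ∈ W is the orthogonal projection of f onto W. Writing g = a_0 + a_1 x + a_2 x^2, the coefficients solve the normal equations G · a = b where
  G_{ij} = <φ_i, φ_j> and b_i = <f, φ_i>, with φ_0 = 1, φ_1 = x, φ_2 = x^2.
G =
  [2, 0, 2/3]
  [0, 2/3, 0]
  [2/3, 0, 2/5],
b = (-68/15, 38/15, -188/105).
Solving gives a_0 = -61/35, a_1 = 19/5, a_2 = -11/7, so
  g(x) = -11*x^2/7 + 19*x/5 - 61/35.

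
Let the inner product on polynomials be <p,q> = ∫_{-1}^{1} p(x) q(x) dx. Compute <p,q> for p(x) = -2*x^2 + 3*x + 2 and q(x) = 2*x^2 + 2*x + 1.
<p,q> = 116/15

Expand the product: p(x)·q(x) = -4*x^4 + 2*x^3 + 8*x^2 + 7*x + 2.
∫_{-1}^{1} of each monomial x^k gives [2/(k+1) if k even, 0 if k odd]. Integrating term-by-term (or equivalently evaluating the antiderivative F(x) = -4*x^5/5 + x^4/2 + 8*x^3/3 + 7*x^2/2 + 2*x at the endpoints):
  F(1) − F(−1) = 118/15 − (2/15) = 116/15.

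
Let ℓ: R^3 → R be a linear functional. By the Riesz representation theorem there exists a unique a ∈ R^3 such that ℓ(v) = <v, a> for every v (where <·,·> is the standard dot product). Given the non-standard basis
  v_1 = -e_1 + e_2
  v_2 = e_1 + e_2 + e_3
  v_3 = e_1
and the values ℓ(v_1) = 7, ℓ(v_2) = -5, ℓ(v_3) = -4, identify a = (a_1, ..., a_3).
a = (-4, 3, -4)

Write a = (a_1, ..., a_3) in the standard basis. For each basis vector v_i, ℓ(v_i) = <v_i, a> is a linear equation in the a_j's. Collect the n equations into a matrix system V a = ℓ, where row i of V is v_i (expressed in the standard basis). Since V is invertible (lower-triangular with 1s on the diagonal, up to permutation), solve by back-substitution:
  V =
[[-1, 1, 0],
 [1, 1, 1],
 [1, 0, 0]]
  V a = (7, -5, -4)
Solving gives a = (-4, 3, -4).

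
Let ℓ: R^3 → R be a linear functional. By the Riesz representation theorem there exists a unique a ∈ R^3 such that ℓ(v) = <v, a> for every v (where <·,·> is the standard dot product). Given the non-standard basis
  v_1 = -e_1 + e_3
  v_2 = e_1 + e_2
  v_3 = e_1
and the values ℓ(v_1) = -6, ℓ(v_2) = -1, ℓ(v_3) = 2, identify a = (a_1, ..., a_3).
a = (2, -3, -4)

Write a = (a_1, ..., a_3) in the standard basis. For each basis vector v_i, ℓ(v_i) = <v_i, a> is a linear equation in the a_j's. Collect the n equations into a matrix system V a = ℓ, where row i of V is v_i (expressed in the standard basis). Since V is invertible (lower-triangular with 1s on the diagonal, up to permutation), solve by back-substitution:
  V =
[[-1, 0, 1],
 [1, 1, 0],
 [1, 0, 0]]
  V a = (-6, -1, 2)
Solving gives a = (2, -3, -4).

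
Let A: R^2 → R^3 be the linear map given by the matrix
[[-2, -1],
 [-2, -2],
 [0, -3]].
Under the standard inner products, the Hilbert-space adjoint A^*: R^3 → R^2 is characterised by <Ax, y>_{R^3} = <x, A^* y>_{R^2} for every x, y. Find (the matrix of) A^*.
A^* = A^T =
[[-2, -2, 0],
 [-1, -2, -3]]

For real matrices with standard dot products, the defining identity <Ax, y> = <x, A^* y> gives (Ax)^T y = x^T (A^*) y, i.e. x^T A^T y = x^T (A^*) y. Since this holds for all x, y, we must have A^* = A^T. Therefore
A^* =
[[-2, -2, 0],
 [-1, -2, -3]].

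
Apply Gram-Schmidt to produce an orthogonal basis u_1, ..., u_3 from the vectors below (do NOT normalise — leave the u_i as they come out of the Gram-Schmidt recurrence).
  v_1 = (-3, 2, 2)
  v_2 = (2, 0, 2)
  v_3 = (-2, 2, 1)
Orthogonal basis:
  u_1 = (-3, 2, 2)
  u_2 = (28/17, 4/17, 38/17)
  u_3 = (8/33, 20/33, -8/33)

Apply the Gram-Schmidt recurrence
  u_1 = v_1
  u_i = v_i − Σ_{j<i} ((v_i · u_j) / (u_j · u_j)) · u_j.

Step by step this gives:
  u_1 = (-3, 2, 2)
  u_2 = (28/17, 4/17, 38/17)
  u_3 = (8/33, 20/33, -8/33)

Orthogonality check:
  u_2 · u_1 = 0 (should be 0)
  u_3 · u_1 = 0 (should be 0)
  u_3 · u_2 = 0 (should be 0)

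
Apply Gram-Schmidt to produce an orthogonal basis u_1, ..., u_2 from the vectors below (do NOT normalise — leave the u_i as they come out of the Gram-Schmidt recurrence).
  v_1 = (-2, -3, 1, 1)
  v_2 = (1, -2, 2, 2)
Orthogonal basis:
  u_1 = (-2, -3, 1, 1)
  u_2 = (31/15, -2/5, 22/15, 22/15)

Apply the Gram-Schmidt recurrence
  u_1 = v_1
  u_i = v_i − Σ_{j<i} ((v_i · u_j) / (u_j · u_j)) · u_j.

Step by step this gives:
  u_1 = (-2, -3, 1, 1)
  u_2 = (31/15, -2/5, 22/15, 22/15)

Orthogonality check:
  u_2 · u_1 = 0 (should be 0)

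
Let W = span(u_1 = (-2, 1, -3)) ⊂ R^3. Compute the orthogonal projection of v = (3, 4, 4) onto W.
proj_W(v) = (2, -1, 3)

Set up U = [u_1 | ... | u_1] ∈ R^(3×1). The projector onto W = col(U) is P = U (U^T U)^(-1) U^T.
Compute U^T U =
  [14],
and U^T v = (-14).
Solve U^T U · c = U^T v for the coefficients: c = (-1). The projection is proj_W(v) = U c.
Check: (v - proj_W(v)) · u_1 = 0  (should be 0).
Result: proj_W(v) = (2, -1, 3).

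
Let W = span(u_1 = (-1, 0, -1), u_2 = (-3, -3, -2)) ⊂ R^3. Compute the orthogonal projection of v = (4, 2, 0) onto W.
proj_W(v) = (46/19, 48/19, 30/19)

Set up U = [u_1 | ... | u_2] ∈ R^(3×2). The projector onto W = col(U) is P = U (U^T U)^(-1) U^T.
Compute U^T U =
  [2, 5]
  [5, 22],
and U^T v = (-4, -18).
Solve U^T U · c = U^T v for the coefficients: c = (2/19, -16/19). The projection is proj_W(v) = U c.
Check: (v - proj_W(v)) · u_1 = 0  (should be 0).
Check: (v - proj_W(v)) · u_2 = 0  (should be 0).
Result: proj_W(v) = (46/19, 48/19, 30/19).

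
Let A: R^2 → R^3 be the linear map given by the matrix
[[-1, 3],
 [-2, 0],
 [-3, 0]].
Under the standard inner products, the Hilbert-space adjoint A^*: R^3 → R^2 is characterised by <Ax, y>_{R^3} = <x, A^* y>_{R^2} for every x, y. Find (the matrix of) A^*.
A^* = A^T =
[[-1, -2, -3],
 [3, 0, 0]]

For real matrices with standard dot products, the defining identity <Ax, y> = <x, A^* y> gives (Ax)^T y = x^T (A^*) y, i.e. x^T A^T y = x^T (A^*) y. Since this holds for all x, y, we must have A^* = A^T. Therefore
A^* =
[[-1, -2, -3],
 [3, 0, 0]].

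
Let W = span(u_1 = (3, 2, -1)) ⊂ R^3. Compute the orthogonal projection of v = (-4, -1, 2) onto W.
proj_W(v) = (-24/7, -16/7, 8/7)

Set up U = [u_1 | ... | u_1] ∈ R^(3×1). The projector onto W = col(U) is P = U (U^T U)^(-1) U^T.
Compute U^T U =
  [14],
and U^T v = (-16).
Solve U^T U · c = U^T v for the coefficients: c = (-8/7). The projection is proj_W(v) = U c.
Check: (v - proj_W(v)) · u_1 = 0  (should be 0).
Result: proj_W(v) = (-24/7, -16/7, 8/7).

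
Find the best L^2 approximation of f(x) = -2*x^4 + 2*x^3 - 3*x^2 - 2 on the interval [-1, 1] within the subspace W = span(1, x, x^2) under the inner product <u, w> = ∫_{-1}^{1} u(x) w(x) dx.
g(x) = -33*x^2/7 + 6*x/5 - 64/35

The best approximation g ∈ W is the orthogonal projection of f onto W. Writing g = a_0 + a_1 x + a_2 x^2, the coefficients solve the normal equations G · a = b where
  G_{ij} = <φ_i, φ_j> and b_i = <f, φ_i>, with φ_0 = 1, φ_1 = x, φ_2 = x^2.
G =
  [2, 0, 2/3]
  [0, 2/3, 0]
  [2/3, 0, 2/5],
b = (-34/5, 4/5, -326/105).
Solving gives a_0 = -64/35, a_1 = 6/5, a_2 = -33/7, so
  g(x) = -33*x^2/7 + 6*x/5 - 64/35.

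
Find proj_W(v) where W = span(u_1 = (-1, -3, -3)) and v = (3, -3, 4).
proj_W(v) = (6/19, 18/19, 18/19)

Set up U = [u_1 | ... | u_1] ∈ R^(3×1). The projector onto W = col(U) is P = U (U^T U)^(-1) U^T.
Compute U^T U =
  [19],
and U^T v = (-6).
Solve U^T U · c = U^T v for the coefficients: c = (-6/19). The projection is proj_W(v) = U c.
Check: (v - proj_W(v)) · u_1 = 0  (should be 0).
Result: proj_W(v) = (6/19, 18/19, 18/19).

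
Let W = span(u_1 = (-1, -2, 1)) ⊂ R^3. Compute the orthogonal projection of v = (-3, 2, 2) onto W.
proj_W(v) = (-1/6, -1/3, 1/6)

Set up U = [u_1 | ... | u_1] ∈ R^(3×1). The projector onto W = col(U) is P = U (U^T U)^(-1) U^T.
Compute U^T U =
  [6],
and U^T v = (1).
Solve U^T U · c = U^T v for the coefficients: c = (1/6). The projection is proj_W(v) = U c.
Check: (v - proj_W(v)) · u_1 = 0  (should be 0).
Result: proj_W(v) = (-1/6, -1/3, 1/6).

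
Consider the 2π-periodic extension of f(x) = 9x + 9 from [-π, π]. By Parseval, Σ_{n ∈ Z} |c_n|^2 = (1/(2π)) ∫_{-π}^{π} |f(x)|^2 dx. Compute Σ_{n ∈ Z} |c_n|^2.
Σ |c_n|^2 = 27π^2 + 81

Expand and integrate term by term over [-π, π]:
  ∫ (9x)^2 dx = 81·(2π^3/3); ∫ 2·9·(9)·x dx = 0 (odd integrand); ∫ 9^2 dx = 81·2π.
So (1/(2π)) ∫_{-π}^{π} (9x + 9)^2 dx = 81π^2/3 + 81 = 27π^2 + 81.
Parseval ⇒ Σ |c_n|^2 = 27π^2 + 81.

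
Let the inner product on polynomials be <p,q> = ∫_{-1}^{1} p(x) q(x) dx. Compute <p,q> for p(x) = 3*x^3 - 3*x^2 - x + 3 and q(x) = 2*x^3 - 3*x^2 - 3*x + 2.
<p,q> = 172/35

Expand the product: p(x)·q(x) = 6*x^6 - 15*x^5 - 2*x^4 + 24*x^3 - 12*x^2 - 11*x + 6.
∫_{-1}^{1} of each monomial x^k gives [2/(k+1) if k even, 0 if k odd]. Integrating term-by-term (or equivalently evaluating the antiderivative F(x) = 6*x^7/7 - 5*x^6/2 - 2*x^5/5 + 6*x^4 - 4*x^3 - 11*x^2/2 + 6*x at the endpoints):
  F(1) − F(−1) = 16/35 − (-156/35) = 172/35.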